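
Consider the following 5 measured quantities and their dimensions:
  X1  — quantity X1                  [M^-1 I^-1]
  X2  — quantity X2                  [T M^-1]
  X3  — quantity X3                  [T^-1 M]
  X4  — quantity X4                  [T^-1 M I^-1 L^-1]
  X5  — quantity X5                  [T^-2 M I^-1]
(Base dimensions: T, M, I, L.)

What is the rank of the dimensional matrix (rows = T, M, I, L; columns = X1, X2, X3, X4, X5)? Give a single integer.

Exponent matrix [T,M,I,L] × [X1,X2,X3,X4,X5]:
  T: [ 0  1 -1 -1 -2]
  M: [-1 -1  1  1  1]
  I: [-1  0  0 -1 -1]
  L: [ 0  0  0 -1  0]
Row reduction gives pivot columns X1,X2,X4; rank = 3

3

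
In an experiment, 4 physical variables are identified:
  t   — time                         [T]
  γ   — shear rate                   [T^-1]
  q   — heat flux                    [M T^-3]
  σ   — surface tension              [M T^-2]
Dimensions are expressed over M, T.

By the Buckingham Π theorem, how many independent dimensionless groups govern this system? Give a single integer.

Exponent matrix [M,T] × [t,γ,q,σ]:
  M: [ 0  0  1  1]
  T: [ 1 -1 -3 -2]
RREF → pivots at {t,q} ⇒ r = 2
4 vars − rank 2 = 2 Π groups

2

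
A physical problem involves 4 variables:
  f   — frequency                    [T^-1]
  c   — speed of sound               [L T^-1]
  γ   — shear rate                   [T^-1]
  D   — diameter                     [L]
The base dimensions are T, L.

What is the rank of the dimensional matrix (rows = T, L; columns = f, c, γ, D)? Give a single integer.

2

Write exponents as rows T,L / cols f,c,γ,D:
  T: [-1 -1 -1  0]
  L: [ 0  1  0  1]
Row reduction gives pivot columns f,c; rank = 2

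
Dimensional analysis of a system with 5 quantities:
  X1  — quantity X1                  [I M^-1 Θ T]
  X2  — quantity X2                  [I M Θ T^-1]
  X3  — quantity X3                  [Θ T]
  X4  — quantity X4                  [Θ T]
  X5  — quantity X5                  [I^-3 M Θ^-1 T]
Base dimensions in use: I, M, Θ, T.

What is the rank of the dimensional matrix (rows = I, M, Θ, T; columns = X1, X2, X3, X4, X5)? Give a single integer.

3

Exponent matrix [I,M,Θ,T] × [X1,X2,X3,X4,X5]:
  I: [ 1  1  0  0 -3]
  M: [-1  1  0  0  1]
  Θ: [ 1  1  1  1 -1]
  T: [ 1 -1  1  1  1]
RREF → pivots at {X1,X2,X3} ⇒ r = 3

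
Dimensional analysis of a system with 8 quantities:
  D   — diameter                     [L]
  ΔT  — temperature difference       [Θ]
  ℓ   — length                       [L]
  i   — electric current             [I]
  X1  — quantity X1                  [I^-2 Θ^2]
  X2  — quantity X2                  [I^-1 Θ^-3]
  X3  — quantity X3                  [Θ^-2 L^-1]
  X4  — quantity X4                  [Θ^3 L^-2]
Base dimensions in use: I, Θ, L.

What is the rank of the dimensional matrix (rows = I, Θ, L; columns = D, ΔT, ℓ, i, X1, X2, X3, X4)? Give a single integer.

3

Dimensional matrix (I×Θ×L by D×ΔT×ℓ×i×X1×X2×X3×X4):
  I: [ 0  0  0  1 -2 -1  0  0]
  Θ: [ 0  1  0  0  2 -3 -2  3]
  L: [ 1  0  1  0  0  0 -1 -2]
Row reduction gives pivot columns D,ΔT,i; rank = 3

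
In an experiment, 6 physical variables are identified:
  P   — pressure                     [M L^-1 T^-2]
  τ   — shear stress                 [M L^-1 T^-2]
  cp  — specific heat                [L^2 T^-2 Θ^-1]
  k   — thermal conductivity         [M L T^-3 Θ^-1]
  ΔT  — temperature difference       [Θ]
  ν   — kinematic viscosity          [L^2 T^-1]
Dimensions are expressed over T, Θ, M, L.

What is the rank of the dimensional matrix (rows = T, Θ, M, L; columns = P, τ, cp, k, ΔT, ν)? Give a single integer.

4

Exponent matrix [T,Θ,M,L] × [P,τ,cp,k,ΔT,ν]:
  T: [-2 -2 -2 -3  0 -1]
  Θ: [ 0  0 -1 -1  1  0]
  M: [ 1  1  0  1  0  0]
  L: [-1 -1  2  1  0  2]
Row reduction gives pivot columns P,cp,k,ΔT; rank = 4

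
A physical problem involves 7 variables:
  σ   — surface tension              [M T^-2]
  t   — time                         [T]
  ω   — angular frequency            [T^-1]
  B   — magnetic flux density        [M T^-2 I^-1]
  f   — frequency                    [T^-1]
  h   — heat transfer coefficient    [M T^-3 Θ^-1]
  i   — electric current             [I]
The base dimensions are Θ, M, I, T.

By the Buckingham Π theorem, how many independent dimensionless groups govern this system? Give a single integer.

Write exponents as rows Θ,M,I,T / cols σ,t,ω,B,f,h,i:
  Θ: [ 0  0  0  0  0 -1  0]
  M: [ 1  0  0  1  0  1  0]
  I: [ 0  0  0 -1  0  0  1]
  T: [-2  1 -1 -2 -1 -3  0]
Row reduction gives pivot columns σ,t,B,h; rank = 4
Π count = n − r = 7 − 4 = 3

3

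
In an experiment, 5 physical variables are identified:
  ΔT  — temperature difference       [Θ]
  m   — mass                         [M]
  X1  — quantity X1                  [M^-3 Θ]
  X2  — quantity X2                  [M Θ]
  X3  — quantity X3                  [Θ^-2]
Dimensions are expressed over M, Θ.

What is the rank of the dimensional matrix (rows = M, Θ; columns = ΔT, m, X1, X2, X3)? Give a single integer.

2

Write exponents as rows M,Θ / cols ΔT,m,X1,X2,X3:
  M: [ 0  1 -3  1  0]
  Θ: [ 1  0  1  1 -2]
RREF → pivots at {ΔT,m} ⇒ r = 2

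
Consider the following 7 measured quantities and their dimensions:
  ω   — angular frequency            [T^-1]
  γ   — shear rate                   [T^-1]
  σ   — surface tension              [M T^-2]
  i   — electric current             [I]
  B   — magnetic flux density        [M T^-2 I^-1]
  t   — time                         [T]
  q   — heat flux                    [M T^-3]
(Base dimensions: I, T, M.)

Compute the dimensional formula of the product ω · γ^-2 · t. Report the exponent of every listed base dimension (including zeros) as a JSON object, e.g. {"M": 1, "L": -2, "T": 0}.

{"I": 0, "T": 2, "M": 0}

Exponent matrix [I,T,M] × [ω,γ,σ,i,B,t,q]:
  I: [ 0  0  0  1 -1  0  0]
  T: [-1 -1 -2  0 -2  1 -3]
  M: [ 0  0  1  0  1  0  1]
  [I]: (1)·0+(-2)·0+(1)·0 = 0
  [T]: (1)·-1+(-2)·-1+(1)·1 = 2
  [M]: (1)·0+(-2)·0+(1)·0 = 0
⇒ T^2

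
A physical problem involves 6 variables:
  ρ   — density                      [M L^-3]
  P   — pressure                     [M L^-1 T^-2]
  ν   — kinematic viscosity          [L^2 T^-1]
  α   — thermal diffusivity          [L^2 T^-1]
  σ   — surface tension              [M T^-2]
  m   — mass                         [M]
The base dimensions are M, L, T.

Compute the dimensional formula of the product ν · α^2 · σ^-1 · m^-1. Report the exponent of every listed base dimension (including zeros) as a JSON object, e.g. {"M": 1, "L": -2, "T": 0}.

{"M": -2, "L": 6, "T": -1}

Exponent matrix [M,L,T] × [ρ,P,ν,α,σ,m]:
  M: [ 1  1  0  0  1  1]
  L: [-3 -1  2  2  0  0]
  T: [ 0 -2 -1 -1 -2  0]
  [M]: (1)·0+(2)·0+(-1)·1+(-1)·1 = -2
  [L]: (1)·2+(2)·2+(-1)·0+(-1)·0 = 6
  [T]: (1)·-1+(2)·-1+(-1)·-2+(-1)·0 = -1
⇒ M^-2 L^6 T^-1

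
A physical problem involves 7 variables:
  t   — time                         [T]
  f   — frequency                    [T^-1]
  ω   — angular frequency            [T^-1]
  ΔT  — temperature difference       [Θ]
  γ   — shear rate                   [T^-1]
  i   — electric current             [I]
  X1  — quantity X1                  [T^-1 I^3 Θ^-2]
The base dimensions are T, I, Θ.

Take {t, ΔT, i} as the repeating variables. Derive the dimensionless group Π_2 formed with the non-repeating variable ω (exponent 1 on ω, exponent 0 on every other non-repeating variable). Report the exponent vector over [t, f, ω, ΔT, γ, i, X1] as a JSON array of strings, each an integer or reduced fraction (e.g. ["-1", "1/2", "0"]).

["1", "0", "1", "0", "0", "0", "0"]

Write exponents as rows T,I,Θ / cols t,f,ω,ΔT,γ,i,X1:
  T: [ 1 -1 -1  0 -1  0 -1]
  I: [ 0  0  0  0  0  1  3]
  Θ: [ 0  0  0  1  0  0 -2]
Echelon form has 3 nonzero rows (pivots: t,ΔT,i)
Pivot set = {t,ΔT,i}, free = {f,ω,γ,X1}
RREF:
  r0: [   1   -1   -1    0   -1    0   -1]
  r1: [   0    0    0    1    0    0   -2]
  r2: [   0    0    0    0    0    1    3]
Fix exponent of ω at 1, f at 0, γ at 0, X1 at 0; solve each RREF row for its pivot's exponent:
  r0: exp(t) + (-1)·1 = 0 ⇒ exp(t) = 1
  r1: exp(ΔT) + (0)·1 = 0 ⇒ exp(ΔT) = 0
  r2: exp(i) + (0)·1 = 0 ⇒ exp(i) = 0
Π_2 = t · ω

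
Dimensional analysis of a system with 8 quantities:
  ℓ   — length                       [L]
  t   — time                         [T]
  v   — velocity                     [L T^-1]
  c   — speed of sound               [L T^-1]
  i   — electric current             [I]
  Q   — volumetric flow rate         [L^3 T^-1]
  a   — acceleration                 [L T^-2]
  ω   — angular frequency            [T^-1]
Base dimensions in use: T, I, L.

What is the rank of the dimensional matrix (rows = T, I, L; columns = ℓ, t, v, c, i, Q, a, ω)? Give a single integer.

3

Write exponents as rows T,I,L / cols ℓ,t,v,c,i,Q,a,ω:
  T: [ 0  1 -1 -1  0 -1 -2 -1]
  I: [ 0  0  0  0  1  0  0  0]
  L: [ 1  0  1  1  0  3  1  0]
Row reduction gives pivot columns ℓ,t,i; rank = 3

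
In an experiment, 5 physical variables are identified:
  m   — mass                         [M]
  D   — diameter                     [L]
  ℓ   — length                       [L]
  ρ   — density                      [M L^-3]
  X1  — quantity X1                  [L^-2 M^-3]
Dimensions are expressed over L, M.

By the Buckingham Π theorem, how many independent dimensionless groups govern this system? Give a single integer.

Dimensional matrix (L×M by m×D×ℓ×ρ×X1):
  L: [ 0  1  1 -3 -2]
  M: [ 1  0  0  1 -3]
RREF → pivots at {m,D} ⇒ r = 2
n=5, r=2 ⇒ 3 dimensionless groups

3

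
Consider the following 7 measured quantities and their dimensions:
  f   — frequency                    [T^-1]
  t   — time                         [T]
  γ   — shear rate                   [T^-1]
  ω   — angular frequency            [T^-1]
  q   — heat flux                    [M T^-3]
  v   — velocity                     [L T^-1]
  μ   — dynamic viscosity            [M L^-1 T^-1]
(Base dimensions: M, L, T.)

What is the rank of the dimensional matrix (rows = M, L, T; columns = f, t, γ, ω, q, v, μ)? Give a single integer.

Write exponents as rows M,L,T / cols f,t,γ,ω,q,v,μ:
  M: [ 0  0  0  0  1  0  1]
  L: [ 0  0  0  0  0  1 -1]
  T: [-1  1 -1 -1 -3 -1 -1]
RREF → pivots at {f,q,v} ⇒ r = 3

3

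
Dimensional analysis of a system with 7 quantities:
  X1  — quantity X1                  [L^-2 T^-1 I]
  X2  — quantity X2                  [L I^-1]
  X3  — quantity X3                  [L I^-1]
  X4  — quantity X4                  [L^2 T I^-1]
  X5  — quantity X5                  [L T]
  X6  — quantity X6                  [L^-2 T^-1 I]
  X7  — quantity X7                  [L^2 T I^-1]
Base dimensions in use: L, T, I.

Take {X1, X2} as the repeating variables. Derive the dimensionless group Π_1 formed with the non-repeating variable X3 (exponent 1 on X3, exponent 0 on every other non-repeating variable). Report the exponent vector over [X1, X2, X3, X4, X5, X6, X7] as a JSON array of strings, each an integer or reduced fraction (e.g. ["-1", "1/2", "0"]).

Write exponents as rows L,T,I / cols X1,X2,X3,X4,X5,X6,X7:
  L: [-2  1  1  2  1 -2  2]
  T: [-1  0  0  1  1 -1  1]
  I: [ 1 -1 -1 -1  0  1 -1]
Echelon form has 2 nonzero rows (pivots: X1,X2)
Pivot set = {X1,X2}, free = {X3,X4,X5,X6,X7}
RREF:
  r0: [   1    0    0   -1   -1    1   -1]
  r1: [   0    1    1    0   -1    0    0]
  r2: [   0    0    0    0    0    0    0]
Fix exponent of X3 at 1, X4 at 0, X5 at 0, X6 at 0, X7 at 0; solve each RREF row for its pivot's exponent:
  r0: exp(X1) + (0)·1 = 0 ⇒ exp(X1) = 0
  r1: exp(X2) + (1)·1 = 0 ⇒ exp(X2) = -1
Π_1 = X2^-1 · X3

["0", "-1", "1", "0", "0", "0", "0"]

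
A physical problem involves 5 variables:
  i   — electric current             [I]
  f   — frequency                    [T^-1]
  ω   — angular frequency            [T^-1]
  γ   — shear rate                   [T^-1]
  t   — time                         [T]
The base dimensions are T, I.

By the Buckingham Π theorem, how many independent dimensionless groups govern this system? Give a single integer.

Exponent matrix [T,I] × [i,f,ω,γ,t]:
  T: [ 0 -1 -1 -1  1]
  I: [ 1  0  0  0  0]
RREF → pivots at {i,f} ⇒ r = 2
Π count = n − r = 5 − 2 = 3

3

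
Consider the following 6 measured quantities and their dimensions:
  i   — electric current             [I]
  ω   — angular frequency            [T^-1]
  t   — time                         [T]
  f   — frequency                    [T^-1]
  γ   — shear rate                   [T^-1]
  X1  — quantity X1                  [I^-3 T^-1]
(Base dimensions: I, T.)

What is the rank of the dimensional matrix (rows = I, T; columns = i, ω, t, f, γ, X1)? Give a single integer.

Write exponents as rows I,T / cols i,ω,t,f,γ,X1:
  I: [ 1  0  0  0  0 -3]
  T: [ 0 -1  1 -1 -1 -1]
Echelon form has 2 nonzero rows (pivots: i,ω)

2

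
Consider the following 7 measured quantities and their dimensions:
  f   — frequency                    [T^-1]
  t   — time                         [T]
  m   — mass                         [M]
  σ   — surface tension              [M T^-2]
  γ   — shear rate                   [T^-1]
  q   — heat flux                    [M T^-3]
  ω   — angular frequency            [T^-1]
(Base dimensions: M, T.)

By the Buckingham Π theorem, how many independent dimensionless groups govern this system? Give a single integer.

5

Dimensional matrix (M×T by f×t×m×σ×γ×q×ω):
  M: [ 0  0  1  1  0  1  0]
  T: [-1  1  0 -2 -1 -3 -1]
Row reduction gives pivot columns f,m; rank = 2
Π count = n − r = 7 − 2 = 5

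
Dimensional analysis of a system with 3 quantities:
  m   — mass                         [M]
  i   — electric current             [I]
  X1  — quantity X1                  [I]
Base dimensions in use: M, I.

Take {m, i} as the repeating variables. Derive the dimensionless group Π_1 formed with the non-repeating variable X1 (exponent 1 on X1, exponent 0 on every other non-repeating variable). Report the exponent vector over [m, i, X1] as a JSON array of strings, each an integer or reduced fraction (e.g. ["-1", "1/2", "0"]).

Dimensional matrix (M×I by m×i×X1):
  M: [ 1  0  0]
  I: [ 0  1  1]
Row reduction gives pivot columns m,i; rank = 2
Pivot set = {m,i}, free = {X1}
RREF:
  r0: [   1    0    0]
  r1: [   0    1    1]
Fix exponent of X1 at 1; solve each RREF row for its pivot's exponent:
  r0: exp(m) + (0)·1 = 0 ⇒ exp(m) = 0
  r1: exp(i) + (1)·1 = 0 ⇒ exp(i) = -1
Π_1 = i^-1 · X1

["0", "-1", "1"]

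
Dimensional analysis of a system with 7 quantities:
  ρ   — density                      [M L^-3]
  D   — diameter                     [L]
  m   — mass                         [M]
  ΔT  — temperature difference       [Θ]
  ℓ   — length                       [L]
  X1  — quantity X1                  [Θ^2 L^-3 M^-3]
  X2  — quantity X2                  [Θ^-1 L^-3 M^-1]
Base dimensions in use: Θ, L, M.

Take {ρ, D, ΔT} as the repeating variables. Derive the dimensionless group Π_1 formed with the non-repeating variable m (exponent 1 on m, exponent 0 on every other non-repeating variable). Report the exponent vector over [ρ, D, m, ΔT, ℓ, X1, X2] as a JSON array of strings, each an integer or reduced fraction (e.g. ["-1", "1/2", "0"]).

Exponent matrix [Θ,L,M] × [ρ,D,m,ΔT,ℓ,X1,X2]:
  Θ: [ 0  0  0  1  0  2 -1]
  L: [-3  1  0  0  1 -3 -3]
  M: [ 1  0  1  0  0 -3 -1]
Echelon form has 3 nonzero rows (pivots: ρ,D,ΔT)
Repeat: ρ,D,ΔT; free: m,ℓ,X1,X2
RREF:
  r0: [   1    0    1    0    0   -3   -1]
  r1: [   0    1    3    0    1  -12   -6]
  r2: [   0    0    0    1    0    2   -1]
Fix exponent of m at 1, ℓ at 0, X1 at 0, X2 at 0; solve each RREF row for its pivot's exponent:
  r0: exp(ρ) + (1)·1 = 0 ⇒ exp(ρ) = -1
  r1: exp(D) + (3)·1 = 0 ⇒ exp(D) = -3
  r2: exp(ΔT) + (0)·1 = 0 ⇒ exp(ΔT) = 0
Π_1 = ρ^-1 · D^-3 · m

["-1", "-3", "1", "0", "0", "0", "0"]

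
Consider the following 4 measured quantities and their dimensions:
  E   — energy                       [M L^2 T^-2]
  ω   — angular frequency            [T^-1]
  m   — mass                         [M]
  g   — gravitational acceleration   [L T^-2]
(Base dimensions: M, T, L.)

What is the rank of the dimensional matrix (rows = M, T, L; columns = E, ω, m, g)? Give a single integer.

Exponent matrix [M,T,L] × [E,ω,m,g]:
  M: [ 1  0  1  0]
  T: [-2 -1  0 -2]
  L: [ 2  0  0  1]
Row reduction gives pivot columns E,ω,m; rank = 3

3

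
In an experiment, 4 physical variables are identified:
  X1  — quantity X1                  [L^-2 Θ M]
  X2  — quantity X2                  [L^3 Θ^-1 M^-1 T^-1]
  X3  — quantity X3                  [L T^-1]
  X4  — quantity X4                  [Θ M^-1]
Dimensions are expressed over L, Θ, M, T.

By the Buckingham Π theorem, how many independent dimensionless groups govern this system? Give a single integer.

Dimensional matrix (L×Θ×M×T by X1×X2×X3×X4):
  L: [-2  3  1  0]
  Θ: [ 1 -1  0  1]
  M: [ 1 -1  0 -1]
  T: [ 0 -1 -1  0]
RREF → pivots at {X1,X2,X4} ⇒ r = 3
Π count = n − r = 4 − 3 = 1

1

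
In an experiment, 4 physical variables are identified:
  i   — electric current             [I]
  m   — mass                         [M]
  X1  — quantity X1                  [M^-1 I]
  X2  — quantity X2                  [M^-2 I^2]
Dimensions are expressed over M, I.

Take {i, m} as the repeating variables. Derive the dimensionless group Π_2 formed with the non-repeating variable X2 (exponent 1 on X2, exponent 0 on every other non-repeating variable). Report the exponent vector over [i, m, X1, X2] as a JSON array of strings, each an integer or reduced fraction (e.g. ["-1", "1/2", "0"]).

["-2", "2", "0", "1"]

Write exponents as rows M,I / cols i,m,X1,X2:
  M: [ 0  1 -1 -2]
  I: [ 1  0  1  2]
Echelon form has 2 nonzero rows (pivots: i,m)
Repeat: i,m; free: X1,X2
RREF:
  r0: [   1    0    1    2]
  r1: [   0    1   -1   -2]
Fix exponent of X2 at 1, X1 at 0; solve each RREF row for its pivot's exponent:
  r0: exp(i) + (2)·1 = 0 ⇒ exp(i) = -2
  r1: exp(m) + (-2)·1 = 0 ⇒ exp(m) = 2
Π_2 = i^-2 · m^2 · X2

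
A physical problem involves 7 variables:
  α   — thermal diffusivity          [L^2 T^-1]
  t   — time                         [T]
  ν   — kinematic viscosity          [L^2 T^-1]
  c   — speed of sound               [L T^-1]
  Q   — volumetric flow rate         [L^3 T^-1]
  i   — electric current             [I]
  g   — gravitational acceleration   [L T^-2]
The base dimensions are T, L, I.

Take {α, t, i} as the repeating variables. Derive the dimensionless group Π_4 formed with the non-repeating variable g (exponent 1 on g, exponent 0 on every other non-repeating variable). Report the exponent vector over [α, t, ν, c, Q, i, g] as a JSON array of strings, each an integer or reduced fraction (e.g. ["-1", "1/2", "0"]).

Exponent matrix [T,L,I] × [α,t,ν,c,Q,i,g]:
  T: [-1  1 -1 -1 -1  0 -2]
  L: [ 2  0  2  1  3  0  1]
  I: [ 0  0  0  0  0  1  0]
Row reduction gives pivot columns α,t,i; rank = 3
Repeat: α,t,i; free: ν,c,Q,g
RREF:
  r0: [   1    0    1  1/2  3/2    0  1/2]
  r1: [   0    1    0 -1/2  1/2    0 -3/2]
  r2: [   0    0    0    0    0    1    0]
Fix exponent of g at 1, ν at 0, c at 0, Q at 0; solve each RREF row for its pivot's exponent:
  r0: exp(α) + (1/2)·1 = 0 ⇒ exp(α) = -1/2
  r1: exp(t) + (-3/2)·1 = 0 ⇒ exp(t) = 3/2
  r2: exp(i) + (0)·1 = 0 ⇒ exp(i) = 0
Π_4 = α^(-1/2) · t^(3/2) · g

["-1/2", "3/2", "0", "0", "0", "0", "1"]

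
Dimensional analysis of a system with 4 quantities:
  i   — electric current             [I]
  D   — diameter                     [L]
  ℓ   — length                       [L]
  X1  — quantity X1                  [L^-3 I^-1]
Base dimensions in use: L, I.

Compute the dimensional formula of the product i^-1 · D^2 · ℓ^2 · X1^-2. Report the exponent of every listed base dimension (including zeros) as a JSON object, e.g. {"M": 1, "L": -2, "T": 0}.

{"L": 10, "I": 1}

Dimensional matrix (L×I by i×D×ℓ×X1):
  L: [ 0  1  1 -3]
  I: [ 1  0  0 -1]
  [L]: (-1)·0+(2)·1+(2)·1+(-2)·-3 = 10
  [I]: (-1)·1+(2)·0+(2)·0+(-2)·-1 = 1
⇒ L^10 I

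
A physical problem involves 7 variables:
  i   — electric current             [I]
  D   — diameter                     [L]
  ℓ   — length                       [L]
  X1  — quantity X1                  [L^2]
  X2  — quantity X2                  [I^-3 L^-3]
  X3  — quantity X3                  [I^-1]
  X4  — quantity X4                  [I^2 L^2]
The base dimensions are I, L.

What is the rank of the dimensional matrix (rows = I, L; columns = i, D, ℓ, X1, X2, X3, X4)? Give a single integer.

Exponent matrix [I,L] × [i,D,ℓ,X1,X2,X3,X4]:
  I: [ 1  0  0  0 -3 -1  2]
  L: [ 0  1  1  2 -3  0  2]
RREF → pivots at {i,D} ⇒ r = 2

2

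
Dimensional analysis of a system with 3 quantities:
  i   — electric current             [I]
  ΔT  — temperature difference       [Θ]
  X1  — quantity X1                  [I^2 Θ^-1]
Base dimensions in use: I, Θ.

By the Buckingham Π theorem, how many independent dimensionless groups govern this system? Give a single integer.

Exponent matrix [I,Θ] × [i,ΔT,X1]:
  I: [ 1  0  2]
  Θ: [ 0  1 -1]
Row reduction gives pivot columns i,ΔT; rank = 2
3 vars − rank 2 = 1 Π group

1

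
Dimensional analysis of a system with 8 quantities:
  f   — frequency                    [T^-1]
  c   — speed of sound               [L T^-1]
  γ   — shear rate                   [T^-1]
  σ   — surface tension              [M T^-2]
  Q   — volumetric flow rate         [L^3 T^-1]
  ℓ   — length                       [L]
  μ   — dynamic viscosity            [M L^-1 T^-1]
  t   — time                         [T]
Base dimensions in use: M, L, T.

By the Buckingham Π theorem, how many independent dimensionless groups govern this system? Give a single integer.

Write exponents as rows M,L,T / cols f,c,γ,σ,Q,ℓ,μ,t:
  M: [ 0  0  0  1  0  0  1  0]
  L: [ 0  1  0  0  3  1 -1  0]
  T: [-1 -1 -1 -2 -1  0 -1  1]
RREF → pivots at {f,c,σ} ⇒ r = 3
n=8, r=3 ⇒ 5 dimensionless groups

5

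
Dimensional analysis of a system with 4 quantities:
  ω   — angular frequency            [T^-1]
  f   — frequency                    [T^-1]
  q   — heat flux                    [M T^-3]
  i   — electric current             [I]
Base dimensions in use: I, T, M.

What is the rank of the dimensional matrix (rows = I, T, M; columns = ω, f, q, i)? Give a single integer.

Write exponents as rows I,T,M / cols ω,f,q,i:
  I: [ 0  0  0  1]
  T: [-1 -1 -3  0]
  M: [ 0  0  1  0]
Echelon form has 3 nonzero rows (pivots: ω,q,i)

3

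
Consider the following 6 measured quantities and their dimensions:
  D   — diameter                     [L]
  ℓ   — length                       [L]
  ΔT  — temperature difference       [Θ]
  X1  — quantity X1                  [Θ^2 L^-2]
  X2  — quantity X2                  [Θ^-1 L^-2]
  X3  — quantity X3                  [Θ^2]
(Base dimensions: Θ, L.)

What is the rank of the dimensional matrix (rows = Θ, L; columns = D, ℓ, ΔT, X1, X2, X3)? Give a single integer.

Exponent matrix [Θ,L] × [D,ℓ,ΔT,X1,X2,X3]:
  Θ: [ 0  0  1  2 -1  2]
  L: [ 1  1  0 -2 -2  0]
Row reduction gives pivot columns D,ΔT; rank = 2

2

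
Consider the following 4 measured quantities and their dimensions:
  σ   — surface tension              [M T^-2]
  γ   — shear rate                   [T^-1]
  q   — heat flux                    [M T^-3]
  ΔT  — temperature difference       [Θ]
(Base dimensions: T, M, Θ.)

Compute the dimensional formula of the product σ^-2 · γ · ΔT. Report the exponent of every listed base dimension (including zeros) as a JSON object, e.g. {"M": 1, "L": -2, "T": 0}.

Dimensional matrix (T×M×Θ by σ×γ×q×ΔT):
  T: [-2 -1 -3  0]
  M: [ 1  0  1  0]
  Θ: [ 0  0  0  1]
  [T]: (-2)·-2+(1)·-1+(1)·0 = 3
  [M]: (-2)·1+(1)·0+(1)·0 = -2
  [Θ]: (-2)·0+(1)·0+(1)·1 = 1
⇒ T^3 M^-2 Θ

{"T": 3, "M": -2, "Θ": 1}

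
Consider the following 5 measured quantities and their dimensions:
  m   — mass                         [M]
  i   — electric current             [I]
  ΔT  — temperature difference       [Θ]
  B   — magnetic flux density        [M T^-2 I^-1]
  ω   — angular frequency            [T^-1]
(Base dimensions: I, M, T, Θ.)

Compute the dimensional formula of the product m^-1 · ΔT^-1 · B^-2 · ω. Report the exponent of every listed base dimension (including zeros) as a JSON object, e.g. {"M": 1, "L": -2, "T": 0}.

Exponent matrix [I,M,T,Θ] × [m,i,ΔT,B,ω]:
  I: [ 0  1  0 -1  0]
  M: [ 1  0  0  1  0]
  T: [ 0  0  0 -2 -1]
  Θ: [ 0  0  1  0  0]
  [I]: (-1)·0+(-1)·0+(-2)·-1+(1)·0 = 2
  [M]: (-1)·1+(-1)·0+(-2)·1+(1)·0 = -3
  [T]: (-1)·0+(-1)·0+(-2)·-2+(1)·-1 = 3
  [Θ]: (-1)·0+(-1)·1+(-2)·0+(1)·0 = -1
⇒ I^2 M^-3 T^3 Θ^-1

{"I": 2, "M": -3, "T": 3, "Θ": -1}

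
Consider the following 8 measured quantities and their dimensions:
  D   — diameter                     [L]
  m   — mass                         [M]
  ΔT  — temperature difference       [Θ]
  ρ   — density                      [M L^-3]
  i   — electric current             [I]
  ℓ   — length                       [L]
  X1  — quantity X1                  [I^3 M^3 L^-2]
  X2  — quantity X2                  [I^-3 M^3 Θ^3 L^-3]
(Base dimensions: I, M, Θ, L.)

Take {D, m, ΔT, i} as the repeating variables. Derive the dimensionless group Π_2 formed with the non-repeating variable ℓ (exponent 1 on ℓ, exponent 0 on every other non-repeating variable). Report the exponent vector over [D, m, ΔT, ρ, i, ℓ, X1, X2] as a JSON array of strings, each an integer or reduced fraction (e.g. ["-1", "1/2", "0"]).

Exponent matrix [I,M,Θ,L] × [D,m,ΔT,ρ,i,ℓ,X1,X2]:
  I: [ 0  0  0  0  1  0  3 -3]
  M: [ 0  1  0  1  0  0  3  3]
  Θ: [ 0  0  1  0  0  0  0  3]
  L: [ 1  0  0 -3  0  1 -2 -3]
RREF → pivots at {D,m,ΔT,i} ⇒ r = 4
Repeat: D,m,ΔT,i; free: ρ,ℓ,X1,X2
RREF:
  r0: [   1    0    0   -3    0    1   -2   -3]
  r1: [   0    1    0    1    0    0    3    3]
  r2: [   0    0    1    0    0    0    0    3]
  r3: [   0    0    0    0    1    0    3   -3]
Fix exponent of ℓ at 1, ρ at 0, X1 at 0, X2 at 0; solve each RREF row for its pivot's exponent:
  r0: exp(D) + (1)·1 = 0 ⇒ exp(D) = -1
  r1: exp(m) + (0)·1 = 0 ⇒ exp(m) = 0
  r2: exp(ΔT) + (0)·1 = 0 ⇒ exp(ΔT) = 0
  r3: exp(i) + (0)·1 = 0 ⇒ exp(i) = 0
Π_2 = D^-1 · ℓ

["-1", "0", "0", "0", "0", "1", "0", "0"]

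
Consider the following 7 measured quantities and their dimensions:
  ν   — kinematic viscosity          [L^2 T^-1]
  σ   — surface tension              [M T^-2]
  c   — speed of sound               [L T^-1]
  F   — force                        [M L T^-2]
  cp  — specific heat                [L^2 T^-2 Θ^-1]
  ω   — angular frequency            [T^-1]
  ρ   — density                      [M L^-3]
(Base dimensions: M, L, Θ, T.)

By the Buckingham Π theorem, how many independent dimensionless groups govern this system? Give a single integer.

Write exponents as rows M,L,Θ,T / cols ν,σ,c,F,cp,ω,ρ:
  M: [ 0  1  0  1  0  0  1]
  L: [ 2  0  1  1  2  0 -3]
  Θ: [ 0  0  0  0 -1  0  0]
  T: [-1 -2 -1 -2 -2 -1  0]
Row reduction gives pivot columns ν,σ,c,cp; rank = 4
Π count = n − r = 7 − 4 = 3

3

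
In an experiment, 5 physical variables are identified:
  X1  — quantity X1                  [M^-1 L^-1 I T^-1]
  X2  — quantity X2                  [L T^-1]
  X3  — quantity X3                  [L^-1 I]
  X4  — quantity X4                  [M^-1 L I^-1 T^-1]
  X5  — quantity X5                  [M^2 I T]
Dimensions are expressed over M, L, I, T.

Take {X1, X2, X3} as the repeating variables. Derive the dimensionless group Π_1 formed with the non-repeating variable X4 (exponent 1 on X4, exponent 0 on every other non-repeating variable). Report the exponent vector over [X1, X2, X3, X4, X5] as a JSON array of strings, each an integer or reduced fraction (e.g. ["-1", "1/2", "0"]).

["-1", "0", "2", "1", "0"]

Dimensional matrix (M×L×I×T by X1×X2×X3×X4×X5):
  M: [-1  0  0 -1  2]
  L: [-1  1 -1  1  0]
  I: [ 1  0  1 -1  1]
  T: [-1 -1  0 -1  1]
Row reduction gives pivot columns X1,X2,X3; rank = 3
Repeat: X1,X2,X3; free: X4,X5
RREF:
  r0: [   1    0    0    1   -2]
  r1: [   0    1    0    0    1]
  r2: [   0    0    1   -2    3]
  r3: [   0    0    0    0    0]
Fix exponent of X4 at 1, X5 at 0; solve each RREF row for its pivot's exponent:
  r0: exp(X1) + (1)·1 = 0 ⇒ exp(X1) = -1
  r1: exp(X2) + (0)·1 = 0 ⇒ exp(X2) = 0
  r2: exp(X3) + (-2)·1 = 0 ⇒ exp(X3) = 2
Π_1 = X1^-1 · X3^2 · X4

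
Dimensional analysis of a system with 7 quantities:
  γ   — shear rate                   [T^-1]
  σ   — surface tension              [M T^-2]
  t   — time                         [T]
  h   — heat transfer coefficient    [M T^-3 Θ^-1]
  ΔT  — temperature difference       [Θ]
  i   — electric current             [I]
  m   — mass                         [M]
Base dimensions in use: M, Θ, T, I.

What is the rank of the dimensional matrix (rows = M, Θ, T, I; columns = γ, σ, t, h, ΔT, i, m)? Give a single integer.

4

Dimensional matrix (M×Θ×T×I by γ×σ×t×h×ΔT×i×m):
  M: [ 0  1  0  1  0  0  1]
  Θ: [ 0  0  0 -1  1  0  0]
  T: [-1 -2  1 -3  0  0  0]
  I: [ 0  0  0  0  0  1  0]
Echelon form has 4 nonzero rows (pivots: γ,σ,h,i)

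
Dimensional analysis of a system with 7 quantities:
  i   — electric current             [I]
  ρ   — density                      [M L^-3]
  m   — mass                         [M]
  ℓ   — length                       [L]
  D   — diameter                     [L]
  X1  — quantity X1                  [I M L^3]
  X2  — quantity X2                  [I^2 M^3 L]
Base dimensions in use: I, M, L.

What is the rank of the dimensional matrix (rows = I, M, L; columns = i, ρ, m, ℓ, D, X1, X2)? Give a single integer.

Exponent matrix [I,M,L] × [i,ρ,m,ℓ,D,X1,X2]:
  I: [ 1  0  0  0  0  1  2]
  M: [ 0  1  1  0  0  1  3]
  L: [ 0 -3  0  1  1  3  1]
RREF → pivots at {i,ρ,m} ⇒ r = 3

3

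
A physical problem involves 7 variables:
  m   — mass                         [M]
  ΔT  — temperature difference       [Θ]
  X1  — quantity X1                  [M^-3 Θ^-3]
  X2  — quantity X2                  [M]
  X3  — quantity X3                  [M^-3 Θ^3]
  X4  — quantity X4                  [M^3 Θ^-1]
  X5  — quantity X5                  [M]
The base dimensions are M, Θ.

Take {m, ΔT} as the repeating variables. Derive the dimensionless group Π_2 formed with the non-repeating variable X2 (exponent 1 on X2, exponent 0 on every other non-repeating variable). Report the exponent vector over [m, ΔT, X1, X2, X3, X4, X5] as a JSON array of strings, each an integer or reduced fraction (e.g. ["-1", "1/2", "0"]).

["-1", "0", "0", "1", "0", "0", "0"]

Exponent matrix [M,Θ] × [m,ΔT,X1,X2,X3,X4,X5]:
  M: [ 1  0 -3  1 -3  3  1]
  Θ: [ 0  1 -3  0  3 -1  0]
Echelon form has 2 nonzero rows (pivots: m,ΔT)
Repeat: m,ΔT; free: X1,X2,X3,X4,X5
RREF:
  r0: [   1    0   -3    1   -3    3    1]
  r1: [   0    1   -3    0    3   -1    0]
Fix exponent of X2 at 1, X1 at 0, X3 at 0, X4 at 0, X5 at 0; solve each RREF row for its pivot's exponent:
  r0: exp(m) + (1)·1 = 0 ⇒ exp(m) = -1
  r1: exp(ΔT) + (0)·1 = 0 ⇒ exp(ΔT) = 0
Π_2 = m^-1 · X2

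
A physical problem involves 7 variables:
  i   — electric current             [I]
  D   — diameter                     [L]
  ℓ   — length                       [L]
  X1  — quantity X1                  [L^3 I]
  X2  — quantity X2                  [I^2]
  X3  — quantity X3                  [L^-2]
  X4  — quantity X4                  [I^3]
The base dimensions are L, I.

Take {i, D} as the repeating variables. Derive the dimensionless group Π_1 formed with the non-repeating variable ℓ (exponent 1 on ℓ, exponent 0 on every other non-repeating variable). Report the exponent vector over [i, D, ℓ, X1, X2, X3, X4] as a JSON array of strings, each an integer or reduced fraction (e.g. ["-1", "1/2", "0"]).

["0", "-1", "1", "0", "0", "0", "0"]

Dimensional matrix (L×I by i×D×ℓ×X1×X2×X3×X4):
  L: [ 0  1  1  3  0 -2  0]
  I: [ 1  0  0  1  2  0  3]
Echelon form has 2 nonzero rows (pivots: i,D)
Pivot set = {i,D}, free = {ℓ,X1,X2,X3,X4}
RREF:
  r0: [   1    0    0    1    2    0    3]
  r1: [   0    1    1    3    0   -2    0]
Fix exponent of ℓ at 1, X1 at 0, X2 at 0, X3 at 0, X4 at 0; solve each RREF row for its pivot's exponent:
  r0: exp(i) + (0)·1 = 0 ⇒ exp(i) = 0
  r1: exp(D) + (1)·1 = 0 ⇒ exp(D) = -1
Π_1 = D^-1 · ℓ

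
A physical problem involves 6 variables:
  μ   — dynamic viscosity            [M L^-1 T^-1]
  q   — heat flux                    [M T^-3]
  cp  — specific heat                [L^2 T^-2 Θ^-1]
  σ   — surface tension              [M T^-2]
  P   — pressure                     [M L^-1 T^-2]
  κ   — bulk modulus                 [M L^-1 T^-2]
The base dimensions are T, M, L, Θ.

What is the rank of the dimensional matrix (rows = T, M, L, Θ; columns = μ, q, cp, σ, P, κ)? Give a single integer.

4

Write exponents as rows T,M,L,Θ / cols μ,q,cp,σ,P,κ:
  T: [-1 -3 -2 -2 -2 -2]
  M: [ 1  1  0  1  1  1]
  L: [-1  0  2  0 -1 -1]
  Θ: [ 0  0 -1  0  0  0]
RREF → pivots at {μ,q,cp,σ} ⇒ r = 4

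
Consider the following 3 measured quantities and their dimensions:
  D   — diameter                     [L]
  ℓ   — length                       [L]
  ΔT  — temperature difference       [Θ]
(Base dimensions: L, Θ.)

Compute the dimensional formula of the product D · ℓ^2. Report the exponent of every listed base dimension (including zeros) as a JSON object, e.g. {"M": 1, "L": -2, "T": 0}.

Exponent matrix [L,Θ] × [D,ℓ,ΔT]:
  L: [ 1  1  0]
  Θ: [ 0  0  1]
  [L]: (1)·1+(2)·1 = 3
  [Θ]: (1)·0+(2)·0 = 0
⇒ L^3

{"L": 3, "Θ": 0}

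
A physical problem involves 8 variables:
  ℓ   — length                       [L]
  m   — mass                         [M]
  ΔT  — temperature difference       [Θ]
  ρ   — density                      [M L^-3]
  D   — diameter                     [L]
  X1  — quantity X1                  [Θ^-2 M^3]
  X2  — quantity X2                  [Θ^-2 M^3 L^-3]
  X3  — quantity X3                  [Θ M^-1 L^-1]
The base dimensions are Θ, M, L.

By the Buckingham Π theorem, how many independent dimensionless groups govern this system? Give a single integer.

5

Write exponents as rows Θ,M,L / cols ℓ,m,ΔT,ρ,D,X1,X2,X3:
  Θ: [ 0  0  1  0  0 -2 -2  1]
  M: [ 0  1  0  1  0  3  3 -1]
  L: [ 1  0  0 -3  1  0 -3 -1]
Echelon form has 3 nonzero rows (pivots: ℓ,m,ΔT)
n=8, r=3 ⇒ 5 dimensionless groups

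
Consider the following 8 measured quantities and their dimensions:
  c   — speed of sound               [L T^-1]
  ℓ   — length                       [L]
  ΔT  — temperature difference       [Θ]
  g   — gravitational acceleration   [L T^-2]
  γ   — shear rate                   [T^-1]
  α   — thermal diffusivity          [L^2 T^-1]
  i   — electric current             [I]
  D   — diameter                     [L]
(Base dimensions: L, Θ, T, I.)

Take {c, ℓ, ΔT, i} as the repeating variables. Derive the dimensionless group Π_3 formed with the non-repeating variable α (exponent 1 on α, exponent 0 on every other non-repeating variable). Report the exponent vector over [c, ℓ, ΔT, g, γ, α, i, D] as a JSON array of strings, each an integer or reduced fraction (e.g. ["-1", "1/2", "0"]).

["-1", "-1", "0", "0", "0", "1", "0", "0"]

Write exponents as rows L,Θ,T,I / cols c,ℓ,ΔT,g,γ,α,i,D:
  L: [ 1  1  0  1  0  2  0  1]
  Θ: [ 0  0  1  0  0  0  0  0]
  T: [-1  0  0 -2 -1 -1  0  0]
  I: [ 0  0  0  0  0  0  1  0]
RREF → pivots at {c,ℓ,ΔT,i} ⇒ r = 4
Repeat: c,ℓ,ΔT,i; free: g,γ,α,D
RREF:
  r0: [   1    0    0    2    1    1    0    0]
  r1: [   0    1    0   -1   -1    1    0    1]
  r2: [   0    0    1    0    0    0    0    0]
  r3: [   0    0    0    0    0    0    1    0]
Fix exponent of α at 1, g at 0, γ at 0, D at 0; solve each RREF row for its pivot's exponent:
  r0: exp(c) + (1)·1 = 0 ⇒ exp(c) = -1
  r1: exp(ℓ) + (1)·1 = 0 ⇒ exp(ℓ) = -1
  r2: exp(ΔT) + (0)·1 = 0 ⇒ exp(ΔT) = 0
  r3: exp(i) + (0)·1 = 0 ⇒ exp(i) = 0
Π_3 = c^-1 · ℓ^-1 · α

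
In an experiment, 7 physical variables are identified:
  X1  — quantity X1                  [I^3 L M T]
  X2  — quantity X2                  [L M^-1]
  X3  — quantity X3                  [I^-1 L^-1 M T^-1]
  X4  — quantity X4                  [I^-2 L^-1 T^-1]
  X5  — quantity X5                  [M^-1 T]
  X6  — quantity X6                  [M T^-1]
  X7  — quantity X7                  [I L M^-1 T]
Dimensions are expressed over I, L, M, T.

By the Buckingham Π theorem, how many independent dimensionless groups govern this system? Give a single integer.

Exponent matrix [I,L,M,T] × [X1,X2,X3,X4,X5,X6,X7]:
  I: [ 3  0 -1 -2  0  0  1]
  L: [ 1  1 -1 -1  0  0  1]
  M: [ 1 -1  1  0 -1  1 -1]
  T: [ 1  0 -1 -1  1 -1  1]
Row reduction gives pivot columns X1,X2,X3; rank = 3
Π count = n − r = 7 − 3 = 4

4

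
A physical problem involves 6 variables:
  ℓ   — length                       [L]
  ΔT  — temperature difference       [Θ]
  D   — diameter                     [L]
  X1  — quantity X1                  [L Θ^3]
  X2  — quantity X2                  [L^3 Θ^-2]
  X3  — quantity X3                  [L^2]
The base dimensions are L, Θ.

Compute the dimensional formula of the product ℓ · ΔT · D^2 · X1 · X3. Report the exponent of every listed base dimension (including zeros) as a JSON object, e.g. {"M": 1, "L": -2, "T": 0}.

{"L": 6, "Θ": 4}

Exponent matrix [L,Θ] × [ℓ,ΔT,D,X1,X2,X3]:
  L: [ 1  0  1  1  3  2]
  Θ: [ 0  1  0  3 -2  0]
  [L]: (1)·1+(1)·0+(2)·1+(1)·1+(1)·2 = 6
  [Θ]: (1)·0+(1)·1+(2)·0+(1)·3+(1)·0 = 4
⇒ L^6 Θ^4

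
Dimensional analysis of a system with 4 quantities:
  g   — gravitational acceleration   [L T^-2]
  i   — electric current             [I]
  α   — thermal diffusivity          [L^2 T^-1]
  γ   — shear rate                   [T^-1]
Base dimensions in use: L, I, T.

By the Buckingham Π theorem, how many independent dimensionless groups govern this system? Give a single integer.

Write exponents as rows L,I,T / cols g,i,α,γ:
  L: [ 1  0  2  0]
  I: [ 0  1  0  0]
  T: [-2  0 -1 -1]
Row reduction gives pivot columns g,i,α; rank = 3
n=4, r=3 ⇒ 1 dimensionless group

1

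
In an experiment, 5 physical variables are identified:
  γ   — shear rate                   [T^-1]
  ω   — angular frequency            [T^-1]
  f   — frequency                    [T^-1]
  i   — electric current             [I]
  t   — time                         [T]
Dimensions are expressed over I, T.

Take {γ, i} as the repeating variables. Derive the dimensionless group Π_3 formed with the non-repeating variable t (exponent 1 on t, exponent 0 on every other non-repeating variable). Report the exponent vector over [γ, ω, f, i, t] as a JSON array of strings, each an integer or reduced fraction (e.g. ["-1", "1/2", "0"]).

["1", "0", "0", "0", "1"]

Exponent matrix [I,T] × [γ,ω,f,i,t]:
  I: [ 0  0  0  1  0]
  T: [-1 -1 -1  0  1]
Row reduction gives pivot columns γ,i; rank = 2
Repeat: γ,i; free: ω,f,t
RREF:
  r0: [   1    1    1    0   -1]
  r1: [   0    0    0    1    0]
Fix exponent of t at 1, ω at 0, f at 0; solve each RREF row for its pivot's exponent:
  r0: exp(γ) + (-1)·1 = 0 ⇒ exp(γ) = 1
  r1: exp(i) + (0)·1 = 0 ⇒ exp(i) = 0
Π_3 = γ · t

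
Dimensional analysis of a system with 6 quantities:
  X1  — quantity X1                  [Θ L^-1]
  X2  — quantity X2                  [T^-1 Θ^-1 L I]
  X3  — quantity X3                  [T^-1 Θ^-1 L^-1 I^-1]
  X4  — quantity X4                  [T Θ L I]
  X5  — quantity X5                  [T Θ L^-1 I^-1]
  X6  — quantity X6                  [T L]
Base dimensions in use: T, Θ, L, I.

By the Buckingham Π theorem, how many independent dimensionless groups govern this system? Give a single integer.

Exponent matrix [T,Θ,L,I] × [X1,X2,X3,X4,X5,X6]:
  T: [ 0 -1 -1  1  1  1]
  Θ: [ 1 -1 -1  1  1  0]
  L: [-1  1 -1  1 -1  1]
  I: [ 0  1 -1  1 -1  0]
Row reduction gives pivot columns X1,X2,X3; rank = 3
n=6, r=3 ⇒ 3 dimensionless groups

3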